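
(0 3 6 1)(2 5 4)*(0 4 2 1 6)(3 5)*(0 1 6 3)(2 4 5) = (0 2)(1 5 4 6 3)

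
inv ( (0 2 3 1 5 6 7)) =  (0 7 6 5 1 3 2)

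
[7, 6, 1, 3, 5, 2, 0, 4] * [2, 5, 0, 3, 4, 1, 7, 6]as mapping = [0→6, 1→7, 2→5, 3→3, 4→1, 5→0, 6→2, 7→4]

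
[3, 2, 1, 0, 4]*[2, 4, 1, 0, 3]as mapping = [0→0, 1→1, 2→4, 3→2, 4→3]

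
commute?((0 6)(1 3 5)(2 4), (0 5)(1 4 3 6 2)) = no:(0 6)(1 3 5)(2 4)*(0 5)(1 4 3 6 2) = (0 2 3)(1 6 5 4), (0 5)(1 4 3 6 2)*(0 6)(1 3 5)(2 4) = (0 1 2 3)(4 5 6)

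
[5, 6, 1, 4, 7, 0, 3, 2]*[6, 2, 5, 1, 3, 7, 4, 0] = [7, 4, 2, 3, 0, 6, 1, 5]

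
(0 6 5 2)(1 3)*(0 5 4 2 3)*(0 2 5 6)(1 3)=(1 2 6 4 5)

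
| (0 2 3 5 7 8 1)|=7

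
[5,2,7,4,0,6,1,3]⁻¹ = [4,6,1,7,3,0,5,2]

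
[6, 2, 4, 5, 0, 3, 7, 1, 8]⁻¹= [4, 7, 1, 5, 2, 3, 0, 6, 8]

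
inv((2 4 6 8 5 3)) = (2 3 5 8 6 4)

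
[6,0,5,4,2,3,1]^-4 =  [1,6,2,3,4,5,0]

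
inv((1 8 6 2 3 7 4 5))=(1 5 4 7 3 2 6 8)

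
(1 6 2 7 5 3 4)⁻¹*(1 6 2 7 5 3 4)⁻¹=(1 3 7 6 4 5 2)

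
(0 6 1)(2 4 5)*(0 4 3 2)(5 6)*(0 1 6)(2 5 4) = (0 4)(1 2 3 5)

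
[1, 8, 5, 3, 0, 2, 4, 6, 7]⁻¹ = [4, 0, 5, 3, 6, 2, 7, 8, 1]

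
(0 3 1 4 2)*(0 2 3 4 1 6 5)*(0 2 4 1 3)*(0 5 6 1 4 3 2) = (0 4 5)(1 2 3)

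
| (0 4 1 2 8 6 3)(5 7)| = 14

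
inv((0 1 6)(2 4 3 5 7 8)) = (0 6 1)(2 8 7 5 3 4)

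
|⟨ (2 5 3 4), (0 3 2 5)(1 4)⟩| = 720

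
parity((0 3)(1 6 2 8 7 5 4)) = odd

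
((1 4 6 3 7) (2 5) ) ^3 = (1 3 4 7 6) (2 5) 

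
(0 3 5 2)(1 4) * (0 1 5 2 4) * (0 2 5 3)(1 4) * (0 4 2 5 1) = (0 4 3 1 5)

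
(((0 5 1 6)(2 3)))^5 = (0 5 1 6)(2 3)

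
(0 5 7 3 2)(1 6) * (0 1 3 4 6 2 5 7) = (0 7 4 6 3 5)(1 2)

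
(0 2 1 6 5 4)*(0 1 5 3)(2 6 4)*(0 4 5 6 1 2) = (0 1 5)(2 6 3 4)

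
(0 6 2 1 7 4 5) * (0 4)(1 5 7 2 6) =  (0 1 2 5 4 7)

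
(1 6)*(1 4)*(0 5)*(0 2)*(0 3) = (0 5 2 3)(1 6 4)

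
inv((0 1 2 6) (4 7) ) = (0 6 2 1) (4 7) 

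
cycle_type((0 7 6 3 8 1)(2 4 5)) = 3.6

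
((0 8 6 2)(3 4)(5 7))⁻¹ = (0 2 6 8)(3 4)(5 7)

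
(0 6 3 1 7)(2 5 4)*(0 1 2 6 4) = (0 4 6 3 2 5)(1 7)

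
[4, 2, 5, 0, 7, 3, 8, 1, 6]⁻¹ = [3, 7, 1, 5, 0, 2, 8, 4, 6]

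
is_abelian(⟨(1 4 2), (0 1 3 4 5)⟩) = no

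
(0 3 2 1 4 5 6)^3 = (0 1 6 2 5 3 4)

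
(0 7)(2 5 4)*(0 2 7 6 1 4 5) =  (0 6 1 4 7 2)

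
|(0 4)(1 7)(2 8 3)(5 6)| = 6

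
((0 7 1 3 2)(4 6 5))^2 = (0 1 2 7 3)(4 5 6)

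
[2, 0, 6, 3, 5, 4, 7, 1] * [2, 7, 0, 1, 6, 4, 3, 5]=[0, 2, 3, 1, 4, 6, 5, 7]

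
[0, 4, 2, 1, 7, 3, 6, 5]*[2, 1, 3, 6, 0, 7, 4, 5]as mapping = [0→2, 1→0, 2→3, 3→1, 4→5, 5→6, 6→4, 7→7]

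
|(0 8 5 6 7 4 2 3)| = 8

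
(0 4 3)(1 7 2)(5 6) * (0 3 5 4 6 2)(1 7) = (0 6 4 5 2 7)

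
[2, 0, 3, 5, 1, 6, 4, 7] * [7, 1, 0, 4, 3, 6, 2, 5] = [0, 7, 4, 6, 1, 2, 3, 5]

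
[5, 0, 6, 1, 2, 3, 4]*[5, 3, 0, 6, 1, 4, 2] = [4, 5, 2, 3, 0, 6, 1]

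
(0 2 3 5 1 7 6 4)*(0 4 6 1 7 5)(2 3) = (0 3)(1 5 7)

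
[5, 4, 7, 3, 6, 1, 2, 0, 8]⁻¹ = [7, 5, 6, 3, 1, 0, 4, 2, 8]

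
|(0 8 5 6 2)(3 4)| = 10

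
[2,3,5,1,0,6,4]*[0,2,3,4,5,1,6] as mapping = [0→3,1→4,2→1,3→2,4→0,5→6,6→5] 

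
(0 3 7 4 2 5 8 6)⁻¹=(0 6 8 5 2 4 7 3)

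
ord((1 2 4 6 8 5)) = 6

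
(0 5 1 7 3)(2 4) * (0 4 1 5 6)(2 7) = (0 6)(1 2)(3 4 7)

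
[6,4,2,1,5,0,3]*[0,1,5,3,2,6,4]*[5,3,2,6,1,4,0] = [1,2,4,3,0,5,6]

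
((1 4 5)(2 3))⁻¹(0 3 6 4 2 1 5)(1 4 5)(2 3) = (0 2 6 5 3 4 1)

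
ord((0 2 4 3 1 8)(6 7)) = 6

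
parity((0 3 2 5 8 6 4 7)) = odd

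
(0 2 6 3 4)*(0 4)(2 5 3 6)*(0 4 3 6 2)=(0 5 6 2)(3 4)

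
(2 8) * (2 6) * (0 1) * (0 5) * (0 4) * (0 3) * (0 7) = (0 1 5 4 3 7)(2 8 6)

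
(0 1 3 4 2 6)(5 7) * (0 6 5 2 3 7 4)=(0 1 7 2 5 4 3)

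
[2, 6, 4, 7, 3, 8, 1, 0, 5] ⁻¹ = [7, 6, 0, 4, 2, 8, 1, 3, 5] 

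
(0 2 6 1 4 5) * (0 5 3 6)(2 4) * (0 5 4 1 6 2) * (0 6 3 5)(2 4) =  (0 1 6 3 4 5 2)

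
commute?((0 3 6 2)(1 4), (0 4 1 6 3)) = no:(0 3 6 2)(1 4) * (0 4 1 6 3) = (2 4 6), (0 4 1 6 3) * (0 3 6 2)(1 4) = (0 1 2)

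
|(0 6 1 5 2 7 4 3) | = 8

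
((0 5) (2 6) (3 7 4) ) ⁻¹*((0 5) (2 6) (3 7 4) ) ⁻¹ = (3 7 4) 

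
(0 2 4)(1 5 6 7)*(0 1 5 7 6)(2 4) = (0 4 1 7 5)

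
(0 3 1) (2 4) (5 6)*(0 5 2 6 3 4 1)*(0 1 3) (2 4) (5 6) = (0 2 3 1 6 4 5) 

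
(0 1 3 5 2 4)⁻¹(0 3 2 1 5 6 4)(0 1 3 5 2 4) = (0 1 5 4 3 2 6)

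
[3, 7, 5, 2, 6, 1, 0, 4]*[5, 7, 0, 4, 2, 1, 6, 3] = [4, 3, 1, 0, 6, 7, 5, 2]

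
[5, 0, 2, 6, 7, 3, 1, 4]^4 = [1, 6, 2, 5, 4, 0, 3, 7]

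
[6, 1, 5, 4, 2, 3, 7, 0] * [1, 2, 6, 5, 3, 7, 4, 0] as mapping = [0→4, 1→2, 2→7, 3→3, 4→6, 5→5, 6→0, 7→1] 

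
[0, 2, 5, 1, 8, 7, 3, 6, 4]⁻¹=[0, 3, 1, 6, 8, 2, 7, 5, 4]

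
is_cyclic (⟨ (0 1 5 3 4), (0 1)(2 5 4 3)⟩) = no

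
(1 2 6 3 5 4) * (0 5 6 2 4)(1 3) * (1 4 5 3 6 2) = (0 3 2 1 5)(4 6)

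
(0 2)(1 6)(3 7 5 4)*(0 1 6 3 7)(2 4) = (0 4 7 5 2 1 3)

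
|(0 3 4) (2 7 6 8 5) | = 15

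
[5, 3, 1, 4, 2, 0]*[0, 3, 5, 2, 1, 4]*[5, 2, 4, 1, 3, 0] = [3, 4, 1, 2, 0, 5] 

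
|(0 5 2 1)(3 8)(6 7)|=4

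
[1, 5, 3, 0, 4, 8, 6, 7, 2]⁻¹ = [3, 0, 8, 2, 4, 1, 6, 7, 5]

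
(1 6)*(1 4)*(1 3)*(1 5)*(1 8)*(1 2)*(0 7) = (0 7)(1 6 4 3 5 8 2)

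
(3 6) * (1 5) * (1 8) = (1 5 8) (3 6) 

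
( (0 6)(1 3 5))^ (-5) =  (0 6)(1 3 5)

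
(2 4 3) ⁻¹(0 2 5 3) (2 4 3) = (0 4 5 2) 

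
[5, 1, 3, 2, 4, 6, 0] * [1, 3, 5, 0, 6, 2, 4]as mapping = [0→2, 1→3, 2→0, 3→5, 4→6, 5→4, 6→1]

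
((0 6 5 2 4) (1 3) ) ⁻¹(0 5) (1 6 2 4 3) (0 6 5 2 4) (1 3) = (0 1 3 5 4) (2 6) 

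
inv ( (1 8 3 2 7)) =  (1 7 2 3 8)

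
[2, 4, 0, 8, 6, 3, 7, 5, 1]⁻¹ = [2, 8, 0, 5, 1, 7, 4, 6, 3]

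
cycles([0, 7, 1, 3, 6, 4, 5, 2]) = (1 7 2)(4 6 5)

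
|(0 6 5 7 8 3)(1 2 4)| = 6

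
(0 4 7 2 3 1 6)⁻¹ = (0 6 1 3 2 7 4)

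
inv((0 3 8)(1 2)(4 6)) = (0 8 3)(1 2)(4 6)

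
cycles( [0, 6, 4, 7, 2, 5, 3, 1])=(1 6 3 7)(2 4)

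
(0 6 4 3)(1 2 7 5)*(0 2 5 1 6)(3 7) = (1 5 6 4 7)(2 3)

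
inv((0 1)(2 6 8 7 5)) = (0 1)(2 5 7 8 6)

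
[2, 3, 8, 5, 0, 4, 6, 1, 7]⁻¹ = [4, 7, 0, 1, 5, 3, 6, 8, 2]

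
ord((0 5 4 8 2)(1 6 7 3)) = 20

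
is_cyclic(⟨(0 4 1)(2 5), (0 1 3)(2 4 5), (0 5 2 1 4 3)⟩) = no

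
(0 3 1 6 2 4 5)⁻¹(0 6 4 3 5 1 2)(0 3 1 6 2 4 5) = (0 6 4 3 2 5 1)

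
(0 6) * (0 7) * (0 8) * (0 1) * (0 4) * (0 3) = (0 6 7 8 1 4 3)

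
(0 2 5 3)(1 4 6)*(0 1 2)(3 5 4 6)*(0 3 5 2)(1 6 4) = (0 3 6)(1 4 5 2)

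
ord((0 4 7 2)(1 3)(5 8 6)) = 12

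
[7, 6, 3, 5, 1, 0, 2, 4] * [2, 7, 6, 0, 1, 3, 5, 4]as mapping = [0→4, 1→5, 2→0, 3→3, 4→7, 5→2, 6→6, 7→1]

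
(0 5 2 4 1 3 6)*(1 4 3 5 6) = (0 6)(1 5 2 3)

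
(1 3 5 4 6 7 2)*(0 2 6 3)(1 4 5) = (0 2 4 3 1)(6 7)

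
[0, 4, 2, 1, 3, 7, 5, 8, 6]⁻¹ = [0, 3, 2, 4, 1, 6, 8, 5, 7]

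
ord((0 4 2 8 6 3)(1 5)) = 6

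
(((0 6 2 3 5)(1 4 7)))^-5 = (1 4 7)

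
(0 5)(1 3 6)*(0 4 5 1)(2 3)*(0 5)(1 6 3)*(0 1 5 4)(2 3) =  (0 6 4 1 3 2 5)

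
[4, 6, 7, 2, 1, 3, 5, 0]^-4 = [5, 2, 1, 4, 3, 0, 7, 6]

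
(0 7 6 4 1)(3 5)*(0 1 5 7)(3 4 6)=(3 7)(4 5)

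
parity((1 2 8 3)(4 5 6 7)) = even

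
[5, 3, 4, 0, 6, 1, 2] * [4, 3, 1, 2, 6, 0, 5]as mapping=[0→0, 1→2, 2→6, 3→4, 4→5, 5→3, 6→1]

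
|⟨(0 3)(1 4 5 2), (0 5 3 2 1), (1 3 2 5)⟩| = 720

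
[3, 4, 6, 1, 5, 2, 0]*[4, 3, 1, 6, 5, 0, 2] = [6, 5, 2, 3, 0, 1, 4]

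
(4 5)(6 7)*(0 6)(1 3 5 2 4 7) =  (0 6 1 3 5 7)(2 4)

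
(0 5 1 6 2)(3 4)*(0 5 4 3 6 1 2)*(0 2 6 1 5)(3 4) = (0 3 4 1 5 6 2)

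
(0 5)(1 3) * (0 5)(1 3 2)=(1 2)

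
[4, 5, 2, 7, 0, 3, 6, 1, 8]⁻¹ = [4, 7, 2, 5, 0, 1, 6, 3, 8]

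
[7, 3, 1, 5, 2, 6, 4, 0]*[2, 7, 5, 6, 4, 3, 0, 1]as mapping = [0→1, 1→6, 2→7, 3→3, 4→5, 5→0, 6→4, 7→2]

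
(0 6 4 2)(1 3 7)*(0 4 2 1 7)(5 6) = (0 5 6 2 4 1 3)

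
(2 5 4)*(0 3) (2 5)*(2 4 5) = (0 3) (2 4) 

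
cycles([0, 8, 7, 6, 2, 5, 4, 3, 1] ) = (1 8)(2 7 3 6 4)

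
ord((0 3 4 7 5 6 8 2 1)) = 9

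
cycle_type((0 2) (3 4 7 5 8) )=2.5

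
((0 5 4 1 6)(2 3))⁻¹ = (0 6 1 4 5)(2 3)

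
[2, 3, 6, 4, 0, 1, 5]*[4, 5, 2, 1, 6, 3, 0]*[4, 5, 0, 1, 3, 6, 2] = [0, 5, 4, 2, 3, 6, 1]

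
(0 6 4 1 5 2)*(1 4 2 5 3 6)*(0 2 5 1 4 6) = (0 4 6 5 1 3)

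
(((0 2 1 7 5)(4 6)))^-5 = (4 6)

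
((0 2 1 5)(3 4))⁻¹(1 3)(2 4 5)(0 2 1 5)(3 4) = (0 1 3)(4 5)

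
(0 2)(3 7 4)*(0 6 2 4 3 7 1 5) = (0 4 7 3 1 5)(2 6)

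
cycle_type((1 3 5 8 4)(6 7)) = 2.5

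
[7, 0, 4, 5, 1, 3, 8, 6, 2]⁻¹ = [1, 4, 8, 5, 2, 3, 7, 0, 6]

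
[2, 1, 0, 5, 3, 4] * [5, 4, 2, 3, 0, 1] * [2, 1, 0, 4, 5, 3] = [0, 5, 3, 1, 4, 2]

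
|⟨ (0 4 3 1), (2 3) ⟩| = 120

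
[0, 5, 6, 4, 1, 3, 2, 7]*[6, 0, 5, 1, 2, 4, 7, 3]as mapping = [0→6, 1→4, 2→7, 3→2, 4→0, 5→1, 6→5, 7→3]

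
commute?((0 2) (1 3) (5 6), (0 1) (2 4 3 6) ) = no:(0 2) (1 3) (5 6)*(0 1) (2 4 3 6) = (0 4 3) (1 6 5 2), (0 1) (2 4 3 6)*(0 2) (1 3) (5 6) = (0 3 5 6) (1 2 4) 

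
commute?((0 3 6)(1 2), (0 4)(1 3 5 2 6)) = no:(0 3 6)(1 2) * (0 4)(1 3 5 2 6) = (0 5 2 3 1 6 4), (0 4)(1 3 5 2 6) * (0 3 6)(1 2) = (0 4 3 5 1 6 2)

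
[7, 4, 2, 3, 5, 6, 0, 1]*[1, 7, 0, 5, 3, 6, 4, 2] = [2, 3, 0, 5, 6, 4, 1, 7]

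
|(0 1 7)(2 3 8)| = 3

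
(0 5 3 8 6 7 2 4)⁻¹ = (0 4 2 7 6 8 3 5)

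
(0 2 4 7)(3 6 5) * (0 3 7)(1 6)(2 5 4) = (0 5 7 3 1 6 4)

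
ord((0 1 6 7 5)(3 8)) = 10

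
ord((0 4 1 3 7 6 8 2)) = 8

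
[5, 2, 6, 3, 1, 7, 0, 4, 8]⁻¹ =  [6, 4, 1, 3, 7, 0, 2, 5, 8]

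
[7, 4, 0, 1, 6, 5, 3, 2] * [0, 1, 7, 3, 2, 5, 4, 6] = [6, 2, 0, 1, 4, 5, 3, 7]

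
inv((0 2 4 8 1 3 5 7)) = (0 7 5 3 1 8 4 2)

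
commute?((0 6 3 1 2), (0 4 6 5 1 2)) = no:(0 6 3 1 2)*(0 4 6 5 1 2) = (0 5 1)(2 4 6 3), (0 4 6 5 1 2)*(0 6 3 1 2) = (0 4 3 1)(2 6 5)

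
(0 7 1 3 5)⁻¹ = (0 5 3 1 7)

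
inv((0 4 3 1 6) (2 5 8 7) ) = (0 6 1 3 4) (2 7 8 5) 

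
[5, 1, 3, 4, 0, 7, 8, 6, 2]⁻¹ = [4, 1, 8, 2, 3, 0, 7, 5, 6]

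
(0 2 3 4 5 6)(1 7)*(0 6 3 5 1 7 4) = (0 2 5 3)(1 4)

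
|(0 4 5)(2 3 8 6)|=12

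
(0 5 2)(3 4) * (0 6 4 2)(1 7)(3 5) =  (0 3 2 6 4 5)(1 7)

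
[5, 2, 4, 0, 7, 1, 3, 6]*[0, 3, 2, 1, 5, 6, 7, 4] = [6, 2, 5, 0, 4, 3, 1, 7] 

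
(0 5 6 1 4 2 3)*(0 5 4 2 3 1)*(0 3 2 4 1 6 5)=(0 1 4 2 6 3)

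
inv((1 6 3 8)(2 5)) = (1 8 3 6)(2 5)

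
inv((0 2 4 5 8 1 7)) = (0 7 1 8 5 4 2)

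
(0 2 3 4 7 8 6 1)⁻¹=(0 1 6 8 7 4 3 2)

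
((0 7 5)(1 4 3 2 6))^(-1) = (0 5 7)(1 6 2 3 4)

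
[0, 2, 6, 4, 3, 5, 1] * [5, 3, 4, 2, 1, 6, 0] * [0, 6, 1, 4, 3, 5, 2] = [5, 3, 0, 6, 1, 2, 4]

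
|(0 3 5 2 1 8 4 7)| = 8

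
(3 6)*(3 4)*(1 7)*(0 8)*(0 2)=(0 8 2) (1 7) (3 6 4) 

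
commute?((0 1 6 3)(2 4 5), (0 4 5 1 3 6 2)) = no:(0 1 6 3)(2 4 5)*(0 4 5 1 3 6 2) = (0 3 4 1 2 5), (0 4 5 1 3 6 2)*(0 1 6 3)(2 4 5) = (0 5 6 4 2 1)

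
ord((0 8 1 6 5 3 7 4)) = 8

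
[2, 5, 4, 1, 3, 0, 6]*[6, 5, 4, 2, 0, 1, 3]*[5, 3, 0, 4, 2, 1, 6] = [2, 3, 5, 1, 0, 6, 4]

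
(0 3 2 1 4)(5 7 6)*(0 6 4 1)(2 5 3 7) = (0 7 4 6 3 5 2)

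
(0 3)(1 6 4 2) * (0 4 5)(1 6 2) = (0 3 4 1 2 6 5)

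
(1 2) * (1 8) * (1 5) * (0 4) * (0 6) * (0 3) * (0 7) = (0 4 6 3 7)(1 2 8 5)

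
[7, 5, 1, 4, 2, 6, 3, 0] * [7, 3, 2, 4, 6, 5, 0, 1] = [1, 5, 3, 6, 2, 0, 4, 7]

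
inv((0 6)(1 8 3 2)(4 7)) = (0 6)(1 2 3 8)(4 7)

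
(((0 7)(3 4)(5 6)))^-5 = (0 7)(3 4)(5 6)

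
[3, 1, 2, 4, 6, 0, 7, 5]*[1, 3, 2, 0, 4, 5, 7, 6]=[0, 3, 2, 4, 7, 1, 6, 5]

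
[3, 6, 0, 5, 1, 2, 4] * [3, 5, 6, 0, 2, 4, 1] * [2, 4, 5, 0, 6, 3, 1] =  [2, 4, 0, 6, 3, 1, 5]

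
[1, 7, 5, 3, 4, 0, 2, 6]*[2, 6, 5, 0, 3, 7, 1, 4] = [6, 4, 7, 0, 3, 2, 5, 1] 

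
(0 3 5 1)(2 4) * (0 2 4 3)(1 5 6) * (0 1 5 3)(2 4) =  (0 1 4 2)(3 6 5)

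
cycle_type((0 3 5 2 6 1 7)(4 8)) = 2.7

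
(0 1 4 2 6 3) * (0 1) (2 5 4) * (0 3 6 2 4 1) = (0 3) (1 4 5) 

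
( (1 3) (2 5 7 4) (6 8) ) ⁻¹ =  (1 3) (2 4 7 5) (6 8) 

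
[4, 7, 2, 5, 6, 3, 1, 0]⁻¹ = [7, 6, 2, 5, 0, 3, 4, 1]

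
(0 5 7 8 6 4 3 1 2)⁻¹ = (0 2 1 3 4 6 8 7 5)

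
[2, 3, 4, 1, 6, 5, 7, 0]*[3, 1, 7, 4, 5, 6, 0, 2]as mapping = [0→7, 1→4, 2→5, 3→1, 4→0, 5→6, 6→2, 7→3]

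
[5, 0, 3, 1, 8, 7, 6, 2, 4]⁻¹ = [1, 3, 7, 2, 8, 0, 6, 5, 4]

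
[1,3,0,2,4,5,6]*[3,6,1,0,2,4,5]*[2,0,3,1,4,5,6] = [6,2,1,0,3,4,5]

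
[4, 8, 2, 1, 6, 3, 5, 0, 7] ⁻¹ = [7, 3, 2, 5, 0, 6, 4, 8, 1] 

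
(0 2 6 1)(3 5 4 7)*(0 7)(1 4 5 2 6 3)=(0 6 4)(1 7)(2 3)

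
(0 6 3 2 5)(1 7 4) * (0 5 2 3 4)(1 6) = (0 1 7)(4 6)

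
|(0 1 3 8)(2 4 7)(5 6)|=12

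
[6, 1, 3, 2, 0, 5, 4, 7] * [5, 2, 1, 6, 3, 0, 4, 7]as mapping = [0→4, 1→2, 2→6, 3→1, 4→5, 5→0, 6→3, 7→7]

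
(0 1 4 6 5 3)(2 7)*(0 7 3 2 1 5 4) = (0 5 2 3 7 1)(4 6)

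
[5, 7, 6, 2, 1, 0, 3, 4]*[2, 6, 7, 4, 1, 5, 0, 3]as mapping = [0→5, 1→3, 2→0, 3→7, 4→6, 5→2, 6→4, 7→1]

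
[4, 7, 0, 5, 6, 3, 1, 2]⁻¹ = [2, 6, 7, 5, 0, 3, 4, 1]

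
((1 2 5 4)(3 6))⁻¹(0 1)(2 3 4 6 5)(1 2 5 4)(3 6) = (0 2)(1 3 4 5 6)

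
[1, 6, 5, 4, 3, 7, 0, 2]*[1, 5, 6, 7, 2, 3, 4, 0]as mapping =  [0→5, 1→4, 2→3, 3→2, 4→7, 5→0, 6→1, 7→6]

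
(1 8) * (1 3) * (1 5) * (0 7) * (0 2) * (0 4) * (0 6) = (0 7 2 4 6)(1 8 3 5)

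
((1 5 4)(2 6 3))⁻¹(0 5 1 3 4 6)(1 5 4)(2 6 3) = (0 4 5 2 1 3)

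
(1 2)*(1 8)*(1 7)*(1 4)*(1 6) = (1 2 8 7 4 6)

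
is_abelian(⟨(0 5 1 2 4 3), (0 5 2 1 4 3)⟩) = no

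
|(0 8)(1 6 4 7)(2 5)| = 4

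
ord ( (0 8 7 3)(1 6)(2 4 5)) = 12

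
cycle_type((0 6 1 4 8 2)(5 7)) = 2.6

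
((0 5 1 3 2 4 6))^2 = (0 1 2 6 5 3 4)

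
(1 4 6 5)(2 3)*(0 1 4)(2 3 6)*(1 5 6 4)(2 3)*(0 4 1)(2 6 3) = (0 5)(1 4 2)(3 6)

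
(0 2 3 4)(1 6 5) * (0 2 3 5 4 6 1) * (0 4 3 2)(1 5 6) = (0 2 6 3 1 5 4)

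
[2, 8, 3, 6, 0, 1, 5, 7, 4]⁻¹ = [4, 5, 0, 2, 8, 6, 3, 7, 1]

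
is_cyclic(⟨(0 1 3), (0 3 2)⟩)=no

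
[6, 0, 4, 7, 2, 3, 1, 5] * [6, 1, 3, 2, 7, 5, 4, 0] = [4, 6, 7, 0, 3, 2, 1, 5]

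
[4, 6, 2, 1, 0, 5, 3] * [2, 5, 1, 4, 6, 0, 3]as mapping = [0→6, 1→3, 2→1, 3→5, 4→2, 5→0, 6→4]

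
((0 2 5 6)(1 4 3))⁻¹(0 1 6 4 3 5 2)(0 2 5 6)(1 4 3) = (0 3 1 6 5 2 4)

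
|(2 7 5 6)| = 4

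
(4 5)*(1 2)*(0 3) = (0 3)(1 2)(4 5)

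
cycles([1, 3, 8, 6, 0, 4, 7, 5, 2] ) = (0 1 3 6 7 5 4)(2 8)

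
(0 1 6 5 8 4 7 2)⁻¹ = (0 2 7 4 8 5 6 1)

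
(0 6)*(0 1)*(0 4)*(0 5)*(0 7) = (0 6 1 4 5 7)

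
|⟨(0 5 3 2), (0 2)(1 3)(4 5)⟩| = 120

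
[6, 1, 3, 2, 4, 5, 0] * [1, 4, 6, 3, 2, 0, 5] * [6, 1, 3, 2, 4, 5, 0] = [5, 4, 2, 0, 3, 6, 1]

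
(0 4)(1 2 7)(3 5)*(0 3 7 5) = (0 4 3)(1 2 5 7)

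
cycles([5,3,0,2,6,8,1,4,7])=(0 5 8 7 4 6 1 3 2)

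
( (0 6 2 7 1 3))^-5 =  (0 6 2 7 1 3)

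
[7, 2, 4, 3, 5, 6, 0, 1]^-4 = [2, 5, 6, 3, 0, 7, 1, 4]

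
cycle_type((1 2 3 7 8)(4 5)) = 2.5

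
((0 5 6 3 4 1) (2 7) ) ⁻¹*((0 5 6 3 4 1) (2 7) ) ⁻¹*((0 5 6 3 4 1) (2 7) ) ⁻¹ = (0 3) (1 6) (2 7) (4 5) 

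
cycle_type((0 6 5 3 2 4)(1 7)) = 2.6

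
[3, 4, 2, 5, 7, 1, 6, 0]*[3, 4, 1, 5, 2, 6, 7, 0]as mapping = [0→5, 1→2, 2→1, 3→6, 4→0, 5→4, 6→7, 7→3]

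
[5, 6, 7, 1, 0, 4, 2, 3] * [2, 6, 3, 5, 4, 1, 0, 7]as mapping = [0→1, 1→0, 2→7, 3→6, 4→2, 5→4, 6→3, 7→5]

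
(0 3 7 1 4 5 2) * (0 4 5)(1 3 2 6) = (0 2 4)(1 5 6)(3 7)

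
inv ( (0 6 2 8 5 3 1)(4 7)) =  (0 1 3 5 8 2 6)(4 7)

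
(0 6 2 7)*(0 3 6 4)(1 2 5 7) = (0 4)(1 2)(3 6 5 7)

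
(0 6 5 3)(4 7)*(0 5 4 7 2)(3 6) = (0 3 5 6 4 2)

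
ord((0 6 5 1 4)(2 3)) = 10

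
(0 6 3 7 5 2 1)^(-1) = (0 1 2 5 7 3 6)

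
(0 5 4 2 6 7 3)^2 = (0 4 6 3 5 2 7)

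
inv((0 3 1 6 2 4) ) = (0 4 2 6 1 3) 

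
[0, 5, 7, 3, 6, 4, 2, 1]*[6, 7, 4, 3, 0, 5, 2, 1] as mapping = [0→6, 1→5, 2→1, 3→3, 4→2, 5→0, 6→4, 7→7] 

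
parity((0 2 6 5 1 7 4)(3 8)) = odd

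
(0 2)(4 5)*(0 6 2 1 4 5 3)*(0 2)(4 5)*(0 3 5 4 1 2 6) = (0 2)(1 4 5)(3 6)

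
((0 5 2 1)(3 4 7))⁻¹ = (0 1 2 5)(3 7 4)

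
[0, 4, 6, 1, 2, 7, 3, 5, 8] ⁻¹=[0, 3, 4, 6, 1, 7, 2, 5, 8] 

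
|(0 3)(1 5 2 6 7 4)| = 6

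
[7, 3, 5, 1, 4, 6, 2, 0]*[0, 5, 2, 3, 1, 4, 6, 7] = [7, 3, 4, 5, 1, 6, 2, 0]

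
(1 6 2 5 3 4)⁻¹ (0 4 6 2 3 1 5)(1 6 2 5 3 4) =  (0 1 2 5 4 6 3)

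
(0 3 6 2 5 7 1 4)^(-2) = (0 1 5 6)(2 3 4 7)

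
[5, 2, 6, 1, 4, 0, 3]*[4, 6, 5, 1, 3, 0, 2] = [0, 5, 2, 6, 3, 4, 1]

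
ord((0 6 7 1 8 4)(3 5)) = 6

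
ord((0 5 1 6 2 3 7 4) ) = 8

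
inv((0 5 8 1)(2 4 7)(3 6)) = (0 1 8 5)(2 7 4)(3 6)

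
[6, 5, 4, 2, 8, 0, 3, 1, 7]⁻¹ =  [5, 7, 3, 6, 2, 1, 0, 8, 4]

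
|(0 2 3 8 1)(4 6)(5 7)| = 10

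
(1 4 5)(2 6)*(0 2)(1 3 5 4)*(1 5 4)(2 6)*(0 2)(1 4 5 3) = (0 6 2)(1 3 5)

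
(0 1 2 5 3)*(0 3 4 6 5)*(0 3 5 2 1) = (2 3 5 4 6)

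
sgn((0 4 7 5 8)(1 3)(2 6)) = 1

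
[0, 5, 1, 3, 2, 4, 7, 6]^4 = [0, 1, 2, 3, 4, 5, 6, 7]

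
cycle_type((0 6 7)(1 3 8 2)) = 3.4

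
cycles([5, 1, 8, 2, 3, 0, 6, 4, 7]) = (0 5)(2 8 7 4 3)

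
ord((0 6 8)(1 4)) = 6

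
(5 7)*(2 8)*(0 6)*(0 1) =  (0 6 1) (2 8) (5 7) 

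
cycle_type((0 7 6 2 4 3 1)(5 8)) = 2.7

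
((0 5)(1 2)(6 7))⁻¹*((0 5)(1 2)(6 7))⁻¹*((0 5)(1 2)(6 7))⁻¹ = (0 5)(1 2)(6 7)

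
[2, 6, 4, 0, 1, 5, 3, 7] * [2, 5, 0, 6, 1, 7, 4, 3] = [0, 4, 1, 2, 5, 7, 6, 3]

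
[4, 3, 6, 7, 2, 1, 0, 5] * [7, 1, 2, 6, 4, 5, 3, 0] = [4, 6, 3, 0, 2, 1, 7, 5]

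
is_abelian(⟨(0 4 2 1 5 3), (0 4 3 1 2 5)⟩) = no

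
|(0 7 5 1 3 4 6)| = 7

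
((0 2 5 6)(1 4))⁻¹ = (0 6 5 2)(1 4)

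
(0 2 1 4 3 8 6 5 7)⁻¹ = (0 7 5 6 8 3 4 1 2)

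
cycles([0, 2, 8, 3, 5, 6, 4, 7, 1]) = (1 2 8)(4 5 6)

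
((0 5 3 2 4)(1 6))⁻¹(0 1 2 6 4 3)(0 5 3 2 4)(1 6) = (0 2 5 6 4 1)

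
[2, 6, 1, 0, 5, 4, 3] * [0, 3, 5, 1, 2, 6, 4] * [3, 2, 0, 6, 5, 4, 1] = [4, 5, 6, 3, 1, 0, 2]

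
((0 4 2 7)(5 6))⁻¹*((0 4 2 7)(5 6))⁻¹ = (0 2)(4 7)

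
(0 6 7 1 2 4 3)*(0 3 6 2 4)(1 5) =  (0 2)(1 4 6 7 5)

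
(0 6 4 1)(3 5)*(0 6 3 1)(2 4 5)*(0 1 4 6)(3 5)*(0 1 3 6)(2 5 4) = (0 4 3 5 2)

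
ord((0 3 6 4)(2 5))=4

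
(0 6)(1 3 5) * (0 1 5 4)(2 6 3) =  (0 3 4)(1 2 6)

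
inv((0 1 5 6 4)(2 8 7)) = (0 4 6 5 1)(2 7 8)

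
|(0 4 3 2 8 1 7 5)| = 8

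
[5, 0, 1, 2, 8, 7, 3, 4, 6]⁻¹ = [1, 2, 3, 6, 7, 0, 8, 5, 4]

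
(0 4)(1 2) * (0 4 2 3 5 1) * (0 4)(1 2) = (0 1 3 5 2 4)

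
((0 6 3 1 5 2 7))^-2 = (0 2 1 6 7 5 3)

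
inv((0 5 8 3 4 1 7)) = (0 7 1 4 3 8 5)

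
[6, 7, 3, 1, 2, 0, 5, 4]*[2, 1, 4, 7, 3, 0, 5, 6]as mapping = [0→5, 1→6, 2→7, 3→1, 4→4, 5→2, 6→0, 7→3]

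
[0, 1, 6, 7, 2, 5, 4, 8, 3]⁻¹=[0, 1, 4, 8, 6, 5, 2, 3, 7]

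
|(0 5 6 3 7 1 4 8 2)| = 9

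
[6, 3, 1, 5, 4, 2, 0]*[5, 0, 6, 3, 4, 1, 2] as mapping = [0→2, 1→3, 2→0, 3→1, 4→4, 5→6, 6→5] 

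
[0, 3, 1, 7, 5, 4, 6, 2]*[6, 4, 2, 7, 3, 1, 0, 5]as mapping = [0→6, 1→7, 2→4, 3→5, 4→1, 5→3, 6→0, 7→2]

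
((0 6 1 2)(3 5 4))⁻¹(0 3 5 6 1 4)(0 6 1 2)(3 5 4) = (1 2 3 6 5 4)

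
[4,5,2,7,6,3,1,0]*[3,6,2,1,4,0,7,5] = [4,0,2,5,7,1,6,3]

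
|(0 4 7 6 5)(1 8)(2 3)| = 10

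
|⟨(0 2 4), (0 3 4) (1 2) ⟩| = 120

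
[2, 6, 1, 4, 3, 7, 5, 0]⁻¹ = [7, 2, 0, 4, 3, 6, 1, 5]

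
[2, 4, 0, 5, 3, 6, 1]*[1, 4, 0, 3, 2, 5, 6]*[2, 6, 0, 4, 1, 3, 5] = [2, 0, 6, 3, 4, 5, 1]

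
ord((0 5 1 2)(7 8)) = 4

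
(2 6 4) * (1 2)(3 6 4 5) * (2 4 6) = (1 4)(2 6 5 3)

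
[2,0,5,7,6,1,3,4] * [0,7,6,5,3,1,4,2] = [6,0,1,2,4,7,5,3]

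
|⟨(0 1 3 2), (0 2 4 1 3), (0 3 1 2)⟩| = 120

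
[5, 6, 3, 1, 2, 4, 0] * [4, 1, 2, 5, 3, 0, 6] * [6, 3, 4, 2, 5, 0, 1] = [6, 1, 0, 3, 4, 2, 5]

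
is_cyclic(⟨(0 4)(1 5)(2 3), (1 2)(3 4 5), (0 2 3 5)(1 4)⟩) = no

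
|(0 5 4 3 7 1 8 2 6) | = 9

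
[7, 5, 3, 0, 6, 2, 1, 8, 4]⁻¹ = [3, 6, 5, 2, 8, 1, 4, 0, 7]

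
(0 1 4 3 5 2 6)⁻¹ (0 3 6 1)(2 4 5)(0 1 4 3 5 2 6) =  (0 4 1 5)(2 6 3)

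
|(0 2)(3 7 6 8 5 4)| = 6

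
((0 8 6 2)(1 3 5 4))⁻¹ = (0 2 6 8)(1 4 5 3)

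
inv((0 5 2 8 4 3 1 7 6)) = (0 6 7 1 3 4 8 2 5)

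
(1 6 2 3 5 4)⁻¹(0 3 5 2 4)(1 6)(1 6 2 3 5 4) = (0 5 4 3 1)(2 6)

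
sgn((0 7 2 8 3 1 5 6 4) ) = 1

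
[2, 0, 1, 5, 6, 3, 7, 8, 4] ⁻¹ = [1, 2, 0, 5, 8, 3, 4, 6, 7] 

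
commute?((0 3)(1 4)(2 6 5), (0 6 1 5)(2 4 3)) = no:(0 3)(1 4)(2 6 5) * (0 6 1 5)(2 4 3) = (0 2 1 3 6)(4 5), (0 6 1 5)(2 4 3) * (0 3)(1 4)(2 6 5) = (0 5 3 6 4)(1 2)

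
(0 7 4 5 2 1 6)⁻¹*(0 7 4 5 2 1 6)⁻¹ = (0 1 5 7 6 2 4)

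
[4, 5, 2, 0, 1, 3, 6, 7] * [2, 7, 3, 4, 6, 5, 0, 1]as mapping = [0→6, 1→5, 2→3, 3→2, 4→7, 5→4, 6→0, 7→1]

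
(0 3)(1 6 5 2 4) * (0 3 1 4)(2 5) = (0 1 6 2)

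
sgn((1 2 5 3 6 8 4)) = 1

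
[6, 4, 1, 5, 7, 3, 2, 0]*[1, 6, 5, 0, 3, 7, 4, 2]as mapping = [0→4, 1→3, 2→6, 3→7, 4→2, 5→0, 6→5, 7→1]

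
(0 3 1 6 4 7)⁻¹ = (0 7 4 6 1 3)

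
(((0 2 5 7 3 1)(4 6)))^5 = (0 1 3 7 5 2)(4 6)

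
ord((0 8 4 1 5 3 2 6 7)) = 9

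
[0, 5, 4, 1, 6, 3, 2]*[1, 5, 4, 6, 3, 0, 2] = [1, 0, 3, 5, 2, 6, 4]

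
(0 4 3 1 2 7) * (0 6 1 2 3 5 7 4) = (1 3 2 4 5 7 6)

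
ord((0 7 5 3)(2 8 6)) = 12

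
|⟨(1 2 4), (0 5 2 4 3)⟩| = 360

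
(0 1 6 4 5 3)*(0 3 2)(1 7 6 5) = (0 7 6 4 1 5 2)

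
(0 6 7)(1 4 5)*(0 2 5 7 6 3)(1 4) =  (0 3)(2 5 4 7)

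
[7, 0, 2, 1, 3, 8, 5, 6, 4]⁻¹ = [1, 3, 2, 4, 8, 6, 7, 0, 5]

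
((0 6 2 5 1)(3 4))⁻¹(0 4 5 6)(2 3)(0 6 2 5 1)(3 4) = (1 2 6 3)(4 5)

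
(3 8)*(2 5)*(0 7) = (0 7)(2 5)(3 8)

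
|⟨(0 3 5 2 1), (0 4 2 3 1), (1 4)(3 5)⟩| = 360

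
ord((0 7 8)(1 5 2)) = 3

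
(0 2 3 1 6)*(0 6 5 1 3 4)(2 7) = (0 7 2 4)(1 5)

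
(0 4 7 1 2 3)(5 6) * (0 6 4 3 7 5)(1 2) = (0 3 6)(2 7)(4 5)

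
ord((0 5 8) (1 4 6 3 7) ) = 15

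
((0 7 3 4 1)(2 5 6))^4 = (0 1 4 3 7)(2 5 6)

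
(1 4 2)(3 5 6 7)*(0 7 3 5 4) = (0 7 5 6 3 4 2 1)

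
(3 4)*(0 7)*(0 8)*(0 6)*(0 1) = (0 7 8 6 1)(3 4)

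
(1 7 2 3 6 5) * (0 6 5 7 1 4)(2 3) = (0 6 7 3 5 4)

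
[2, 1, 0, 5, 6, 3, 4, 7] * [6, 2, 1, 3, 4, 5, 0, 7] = [1, 2, 6, 5, 0, 3, 4, 7]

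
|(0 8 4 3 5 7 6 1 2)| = 9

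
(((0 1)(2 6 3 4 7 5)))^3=(0 1)(2 4)(3 5)(6 7)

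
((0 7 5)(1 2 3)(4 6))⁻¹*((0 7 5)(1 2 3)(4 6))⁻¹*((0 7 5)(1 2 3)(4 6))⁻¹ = (4 6)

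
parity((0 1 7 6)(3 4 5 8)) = even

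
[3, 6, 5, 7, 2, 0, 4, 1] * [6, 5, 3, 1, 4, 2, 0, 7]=[1, 0, 2, 7, 3, 6, 4, 5]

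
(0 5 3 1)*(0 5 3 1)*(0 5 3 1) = (0 1 3 5) 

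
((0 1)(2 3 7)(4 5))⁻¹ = (0 1)(2 7 3)(4 5)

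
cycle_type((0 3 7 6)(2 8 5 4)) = 4^2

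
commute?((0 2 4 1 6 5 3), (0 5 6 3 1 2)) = no:(0 2 4 1 6 5 3) * (0 5 6 3 1 2) = (1 3 5)(2 4), (0 5 6 3 1 2) * (0 2 4 1 6 5 3) = (0 3 6)(1 4)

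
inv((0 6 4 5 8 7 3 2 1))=(0 1 2 3 7 8 5 4 6)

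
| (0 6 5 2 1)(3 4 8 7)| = 20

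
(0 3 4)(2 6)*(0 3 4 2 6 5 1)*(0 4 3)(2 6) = (0 3 6 2 5 1 4)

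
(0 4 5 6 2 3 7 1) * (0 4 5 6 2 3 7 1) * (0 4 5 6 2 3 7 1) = (0 6 7 4 2 1 5 3)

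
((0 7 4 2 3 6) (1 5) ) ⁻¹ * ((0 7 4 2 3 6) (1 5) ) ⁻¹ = (0 3 4) (2 7 6) 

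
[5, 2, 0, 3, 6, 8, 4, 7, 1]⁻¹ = [2, 8, 1, 3, 6, 0, 4, 7, 5]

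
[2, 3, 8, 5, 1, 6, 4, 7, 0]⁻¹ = [8, 4, 0, 1, 6, 3, 5, 7, 2]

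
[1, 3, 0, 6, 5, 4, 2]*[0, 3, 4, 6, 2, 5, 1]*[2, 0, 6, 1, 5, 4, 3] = [1, 3, 2, 0, 4, 6, 5]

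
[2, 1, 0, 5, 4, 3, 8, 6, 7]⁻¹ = [2, 1, 0, 5, 4, 3, 7, 8, 6]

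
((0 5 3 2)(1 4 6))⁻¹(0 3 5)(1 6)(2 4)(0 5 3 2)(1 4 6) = (0 6)(1 4)(2 3 5)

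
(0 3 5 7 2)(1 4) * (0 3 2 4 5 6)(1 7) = (0 2 3 6)(1 5)(4 7)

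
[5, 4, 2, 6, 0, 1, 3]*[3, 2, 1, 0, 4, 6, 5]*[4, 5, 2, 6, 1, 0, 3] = [3, 1, 5, 0, 6, 2, 4]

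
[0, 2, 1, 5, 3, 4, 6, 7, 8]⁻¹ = [0, 2, 1, 4, 5, 3, 6, 7, 8]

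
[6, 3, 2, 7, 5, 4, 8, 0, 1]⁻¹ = [7, 8, 2, 1, 5, 4, 0, 3, 6]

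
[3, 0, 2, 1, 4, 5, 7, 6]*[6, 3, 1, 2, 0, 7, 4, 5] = [2, 6, 1, 3, 0, 7, 5, 4]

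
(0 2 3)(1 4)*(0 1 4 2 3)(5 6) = (0 3 1 2)(5 6)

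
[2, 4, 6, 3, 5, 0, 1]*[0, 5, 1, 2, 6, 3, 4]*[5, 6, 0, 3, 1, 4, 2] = [6, 2, 1, 0, 3, 5, 4]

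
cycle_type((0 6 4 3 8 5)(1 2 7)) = 3.6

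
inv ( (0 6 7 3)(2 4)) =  (0 3 7 6)(2 4)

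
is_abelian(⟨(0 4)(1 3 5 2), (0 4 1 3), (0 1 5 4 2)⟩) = no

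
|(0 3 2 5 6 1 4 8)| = 8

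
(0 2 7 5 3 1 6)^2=(0 7 3 6 2 5 1)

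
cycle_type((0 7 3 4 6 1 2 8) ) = 8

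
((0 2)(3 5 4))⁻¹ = (0 2)(3 4 5)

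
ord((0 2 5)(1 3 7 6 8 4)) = 6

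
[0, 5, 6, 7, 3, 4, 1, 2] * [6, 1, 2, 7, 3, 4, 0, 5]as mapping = [0→6, 1→4, 2→0, 3→5, 4→7, 5→3, 6→1, 7→2]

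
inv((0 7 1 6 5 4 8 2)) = (0 2 8 4 5 6 1 7)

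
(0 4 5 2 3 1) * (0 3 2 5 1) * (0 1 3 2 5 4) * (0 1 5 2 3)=(0 1 3 5 4)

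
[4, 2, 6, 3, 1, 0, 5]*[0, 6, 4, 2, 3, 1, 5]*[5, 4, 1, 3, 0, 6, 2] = [3, 0, 6, 1, 2, 5, 4]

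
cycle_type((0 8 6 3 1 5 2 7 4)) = 9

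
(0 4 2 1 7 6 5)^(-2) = (0 6 1 4 5 7 2)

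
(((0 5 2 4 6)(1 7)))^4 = (0 6 4 2 5)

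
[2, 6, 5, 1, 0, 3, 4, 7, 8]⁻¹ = [4, 3, 0, 5, 6, 2, 1, 7, 8]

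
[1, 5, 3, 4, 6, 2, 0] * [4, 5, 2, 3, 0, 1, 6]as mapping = [0→5, 1→1, 2→3, 3→0, 4→6, 5→2, 6→4]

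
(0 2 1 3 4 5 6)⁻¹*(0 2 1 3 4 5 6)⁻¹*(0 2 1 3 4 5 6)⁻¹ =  (0 4 2 5 1 6 3)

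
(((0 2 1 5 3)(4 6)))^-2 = (0 5 2 3 1)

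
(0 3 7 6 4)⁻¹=(0 4 6 7 3)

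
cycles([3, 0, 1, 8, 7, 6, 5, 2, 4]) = (0 3 8 4 7 2 1)(5 6)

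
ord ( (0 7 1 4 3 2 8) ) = 7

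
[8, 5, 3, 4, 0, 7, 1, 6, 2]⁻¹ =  [4, 6, 8, 2, 3, 1, 7, 5, 0]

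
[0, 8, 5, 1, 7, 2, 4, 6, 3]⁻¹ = [0, 3, 5, 8, 6, 2, 7, 4, 1]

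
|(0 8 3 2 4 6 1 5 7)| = 9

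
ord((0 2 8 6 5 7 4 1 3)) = 9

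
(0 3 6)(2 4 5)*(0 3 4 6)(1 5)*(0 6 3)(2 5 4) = (0 2 3 6)(1 4)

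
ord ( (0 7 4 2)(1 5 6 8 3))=20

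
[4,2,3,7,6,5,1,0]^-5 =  [6,3,7,0,1,5,2,4]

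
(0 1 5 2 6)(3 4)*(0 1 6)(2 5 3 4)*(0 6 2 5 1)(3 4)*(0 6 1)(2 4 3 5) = (0 4 5)(1 3 2)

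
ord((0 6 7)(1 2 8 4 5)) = 15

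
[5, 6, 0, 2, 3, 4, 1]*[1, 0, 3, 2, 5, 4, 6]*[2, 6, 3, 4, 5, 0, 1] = [5, 1, 6, 4, 3, 0, 2]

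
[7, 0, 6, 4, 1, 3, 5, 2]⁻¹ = [1, 4, 7, 5, 3, 6, 2, 0]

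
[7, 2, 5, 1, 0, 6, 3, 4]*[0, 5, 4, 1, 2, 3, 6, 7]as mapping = [0→7, 1→4, 2→3, 3→5, 4→0, 5→6, 6→1, 7→2]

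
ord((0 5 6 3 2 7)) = 6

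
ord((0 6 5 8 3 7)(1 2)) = 6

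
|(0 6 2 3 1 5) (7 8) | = 6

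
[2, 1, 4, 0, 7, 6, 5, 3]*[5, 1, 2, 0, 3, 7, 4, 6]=[2, 1, 3, 5, 6, 4, 7, 0]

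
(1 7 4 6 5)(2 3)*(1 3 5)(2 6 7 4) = (1 4 7 2 5 3 6)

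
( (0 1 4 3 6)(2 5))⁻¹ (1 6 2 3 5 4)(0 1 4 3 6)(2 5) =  (0 5 6 2 3 4)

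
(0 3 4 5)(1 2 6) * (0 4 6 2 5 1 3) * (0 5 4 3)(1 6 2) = (0 5 3 2 1 4 6)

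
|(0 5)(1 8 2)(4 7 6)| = 6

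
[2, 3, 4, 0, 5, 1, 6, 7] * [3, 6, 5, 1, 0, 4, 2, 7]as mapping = [0→5, 1→1, 2→0, 3→3, 4→4, 5→6, 6→2, 7→7]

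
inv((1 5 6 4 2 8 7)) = (1 7 8 2 4 6 5)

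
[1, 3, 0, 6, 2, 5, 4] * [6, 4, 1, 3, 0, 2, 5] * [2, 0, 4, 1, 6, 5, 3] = [6, 1, 3, 5, 0, 4, 2]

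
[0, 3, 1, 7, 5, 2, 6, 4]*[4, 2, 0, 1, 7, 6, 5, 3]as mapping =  [0→4, 1→1, 2→2, 3→3, 4→6, 5→0, 6→5, 7→7]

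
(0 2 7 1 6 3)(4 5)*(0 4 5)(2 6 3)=(0 6 2 7 1 3 4)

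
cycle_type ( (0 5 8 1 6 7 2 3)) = 8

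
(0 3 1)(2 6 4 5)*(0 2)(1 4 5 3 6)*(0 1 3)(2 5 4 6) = (0 2 3 6 4)(1 5)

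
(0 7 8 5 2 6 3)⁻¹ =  (0 3 6 2 5 8 7)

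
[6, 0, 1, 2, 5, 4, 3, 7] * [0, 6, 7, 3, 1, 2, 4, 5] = [4, 0, 6, 7, 2, 1, 3, 5]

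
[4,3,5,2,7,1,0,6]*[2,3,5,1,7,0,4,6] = [7,1,0,5,6,3,2,4]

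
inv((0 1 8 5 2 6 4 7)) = (0 7 4 6 2 5 8 1)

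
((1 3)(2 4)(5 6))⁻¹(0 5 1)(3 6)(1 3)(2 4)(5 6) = (0 6 3)(1 5)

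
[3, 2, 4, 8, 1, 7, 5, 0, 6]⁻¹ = [7, 4, 1, 0, 2, 6, 8, 5, 3]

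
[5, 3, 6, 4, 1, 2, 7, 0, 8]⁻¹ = [7, 4, 5, 1, 3, 0, 2, 6, 8]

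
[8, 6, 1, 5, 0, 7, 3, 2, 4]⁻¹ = [4, 2, 7, 6, 8, 3, 1, 5, 0]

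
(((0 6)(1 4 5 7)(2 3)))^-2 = (1 5)(4 7)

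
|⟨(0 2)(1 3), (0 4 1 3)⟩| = 20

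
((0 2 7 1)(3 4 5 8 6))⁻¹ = (0 1 7 2)(3 6 8 5 4)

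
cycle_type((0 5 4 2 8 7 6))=7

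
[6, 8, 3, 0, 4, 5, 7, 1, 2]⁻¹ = [3, 7, 8, 2, 4, 5, 0, 6, 1]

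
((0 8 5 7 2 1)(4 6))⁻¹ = (0 1 2 7 5 8)(4 6)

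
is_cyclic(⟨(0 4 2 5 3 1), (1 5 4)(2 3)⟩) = no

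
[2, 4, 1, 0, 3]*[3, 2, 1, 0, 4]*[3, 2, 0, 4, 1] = [2, 1, 0, 4, 3]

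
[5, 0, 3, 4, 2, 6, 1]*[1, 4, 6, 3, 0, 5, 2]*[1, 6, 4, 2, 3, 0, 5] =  [0, 6, 2, 1, 5, 4, 3]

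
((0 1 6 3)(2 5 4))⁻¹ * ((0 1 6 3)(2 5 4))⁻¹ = (0 6)(1 3)(2 5 4)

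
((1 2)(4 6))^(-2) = ()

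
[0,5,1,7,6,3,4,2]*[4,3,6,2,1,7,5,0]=[4,7,3,0,5,2,1,6]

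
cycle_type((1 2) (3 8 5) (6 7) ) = 2^2.3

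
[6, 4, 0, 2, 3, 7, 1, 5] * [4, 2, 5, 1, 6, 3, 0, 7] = [0, 6, 4, 5, 1, 7, 2, 3]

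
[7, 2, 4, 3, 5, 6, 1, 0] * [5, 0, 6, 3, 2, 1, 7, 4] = [4, 6, 2, 3, 1, 7, 0, 5]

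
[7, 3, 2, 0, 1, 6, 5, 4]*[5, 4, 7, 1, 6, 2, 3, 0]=[0, 1, 7, 5, 4, 3, 2, 6]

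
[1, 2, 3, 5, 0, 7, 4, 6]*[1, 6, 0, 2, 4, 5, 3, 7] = [6, 0, 2, 5, 1, 7, 4, 3]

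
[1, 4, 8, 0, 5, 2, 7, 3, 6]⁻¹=[3, 0, 5, 7, 1, 4, 8, 6, 2]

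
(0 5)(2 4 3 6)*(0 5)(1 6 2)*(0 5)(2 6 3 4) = (0 5)(1 3 6)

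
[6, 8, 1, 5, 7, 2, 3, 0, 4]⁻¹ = [7, 2, 5, 6, 8, 3, 0, 4, 1]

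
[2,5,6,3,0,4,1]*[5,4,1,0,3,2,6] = [1,2,6,0,5,3,4]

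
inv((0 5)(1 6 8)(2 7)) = (0 5)(1 8 6)(2 7)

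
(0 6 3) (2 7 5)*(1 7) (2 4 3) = (0 6 2 1 7 5 4 3) 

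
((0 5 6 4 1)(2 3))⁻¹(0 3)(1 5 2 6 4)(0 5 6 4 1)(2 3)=(0 6 3 4 1)(2 5)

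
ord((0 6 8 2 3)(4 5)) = 10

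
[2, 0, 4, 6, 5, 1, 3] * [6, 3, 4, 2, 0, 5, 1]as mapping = [0→4, 1→6, 2→0, 3→1, 4→5, 5→3, 6→2]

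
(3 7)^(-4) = ()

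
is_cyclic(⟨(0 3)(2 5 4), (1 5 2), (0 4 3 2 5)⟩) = no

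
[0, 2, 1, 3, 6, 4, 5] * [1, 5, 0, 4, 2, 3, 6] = [1, 0, 5, 4, 6, 2, 3]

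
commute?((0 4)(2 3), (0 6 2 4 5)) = no:(0 4)(2 3) * (0 6 2 4 5) = (0 5)(2 3 4 6), (0 6 2 4 5) * (0 4)(2 3) = (0 6 3 2)(4 5)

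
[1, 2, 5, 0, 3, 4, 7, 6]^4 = [4, 3, 0, 5, 2, 1, 6, 7]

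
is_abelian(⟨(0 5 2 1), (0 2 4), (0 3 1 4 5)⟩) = no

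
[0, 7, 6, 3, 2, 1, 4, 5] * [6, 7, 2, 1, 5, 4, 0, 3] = [6, 3, 0, 1, 2, 7, 5, 4]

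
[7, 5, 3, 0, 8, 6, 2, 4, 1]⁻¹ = [3, 8, 6, 2, 7, 1, 5, 0, 4]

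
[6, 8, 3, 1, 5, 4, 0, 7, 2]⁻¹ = [6, 3, 8, 2, 5, 4, 0, 7, 1]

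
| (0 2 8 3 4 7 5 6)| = 8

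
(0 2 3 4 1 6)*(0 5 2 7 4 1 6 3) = (0 7 4 6 5 2)(1 3)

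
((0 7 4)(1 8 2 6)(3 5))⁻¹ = (0 4 7)(1 6 2 8)(3 5)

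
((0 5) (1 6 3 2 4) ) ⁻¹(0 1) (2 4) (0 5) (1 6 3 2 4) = (1 4) (5 6) 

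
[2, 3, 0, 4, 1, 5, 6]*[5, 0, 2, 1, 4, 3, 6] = [2, 1, 5, 4, 0, 3, 6]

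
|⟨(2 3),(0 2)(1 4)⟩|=12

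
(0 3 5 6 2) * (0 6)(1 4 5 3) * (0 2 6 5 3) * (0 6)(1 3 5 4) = (0 3 6)(2 4 5)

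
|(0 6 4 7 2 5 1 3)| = 8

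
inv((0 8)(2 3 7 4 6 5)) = (0 8)(2 5 6 4 7 3)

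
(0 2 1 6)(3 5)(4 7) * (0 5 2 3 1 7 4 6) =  (0 3 2 7 6 5 1)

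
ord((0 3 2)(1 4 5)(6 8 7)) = 3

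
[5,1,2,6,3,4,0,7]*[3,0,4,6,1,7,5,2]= [7,0,4,5,6,1,3,2]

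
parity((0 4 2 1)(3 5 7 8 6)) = odd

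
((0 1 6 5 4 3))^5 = (0 3 4 5 6 1)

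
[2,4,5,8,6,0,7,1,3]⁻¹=[5,7,0,8,1,2,4,6,3]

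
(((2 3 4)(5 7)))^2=(2 4 3)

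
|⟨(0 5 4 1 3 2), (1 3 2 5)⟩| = 120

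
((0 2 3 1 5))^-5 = ()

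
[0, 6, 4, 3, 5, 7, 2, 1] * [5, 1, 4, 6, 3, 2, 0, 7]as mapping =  [0→5, 1→0, 2→3, 3→6, 4→2, 5→7, 6→4, 7→1]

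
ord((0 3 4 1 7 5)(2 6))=6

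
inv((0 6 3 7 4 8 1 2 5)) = (0 5 2 1 8 4 7 3 6)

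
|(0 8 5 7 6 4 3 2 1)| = 9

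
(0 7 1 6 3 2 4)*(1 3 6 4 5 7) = (0 1 4)(2 5 7 3)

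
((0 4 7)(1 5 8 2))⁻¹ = (0 7 4)(1 2 8 5)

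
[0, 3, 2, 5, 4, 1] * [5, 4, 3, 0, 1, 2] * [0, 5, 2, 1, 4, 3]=[3, 0, 1, 2, 5, 4]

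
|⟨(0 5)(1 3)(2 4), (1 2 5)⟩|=18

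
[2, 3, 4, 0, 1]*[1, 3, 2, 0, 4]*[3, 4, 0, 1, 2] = [0, 3, 2, 4, 1]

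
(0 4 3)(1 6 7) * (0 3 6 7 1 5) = (0 4 6 1 7 5)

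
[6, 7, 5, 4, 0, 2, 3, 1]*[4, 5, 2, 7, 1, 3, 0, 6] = [0, 6, 3, 1, 4, 2, 7, 5]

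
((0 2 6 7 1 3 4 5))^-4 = (0 1)(2 3)(4 6)(5 7)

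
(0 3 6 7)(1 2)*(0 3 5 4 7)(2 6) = (0 5 4 7 3 2 1 6)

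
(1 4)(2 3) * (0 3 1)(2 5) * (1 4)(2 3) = (0 2 4)(3 5)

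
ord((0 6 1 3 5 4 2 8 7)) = 9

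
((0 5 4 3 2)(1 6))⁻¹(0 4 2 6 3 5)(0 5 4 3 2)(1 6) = (0 1 2 4 5 3)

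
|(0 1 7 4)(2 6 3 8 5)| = 20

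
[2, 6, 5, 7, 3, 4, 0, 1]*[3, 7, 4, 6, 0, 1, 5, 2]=[4, 5, 1, 2, 6, 0, 3, 7]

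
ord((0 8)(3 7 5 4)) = 4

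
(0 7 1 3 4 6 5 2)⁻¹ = (0 2 5 6 4 3 1 7)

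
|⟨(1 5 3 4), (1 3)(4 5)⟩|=4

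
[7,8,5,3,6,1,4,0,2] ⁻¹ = [7,5,8,3,6,2,4,0,1] 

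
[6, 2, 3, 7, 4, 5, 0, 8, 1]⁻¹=[6, 8, 1, 2, 4, 5, 0, 3, 7]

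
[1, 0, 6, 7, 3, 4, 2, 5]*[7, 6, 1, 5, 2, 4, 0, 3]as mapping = [0→6, 1→7, 2→0, 3→3, 4→5, 5→2, 6→1, 7→4]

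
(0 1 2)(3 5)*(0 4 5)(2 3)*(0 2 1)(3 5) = (1 5)(2 4 3)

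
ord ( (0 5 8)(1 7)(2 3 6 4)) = 12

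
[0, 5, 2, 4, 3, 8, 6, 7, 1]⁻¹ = [0, 8, 2, 4, 3, 1, 6, 7, 5]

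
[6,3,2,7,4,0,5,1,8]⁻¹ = [5,7,2,1,4,6,0,3,8]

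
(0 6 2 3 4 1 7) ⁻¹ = (0 7 1 4 3 2 6) 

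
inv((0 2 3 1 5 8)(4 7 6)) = (0 8 5 1 3 2)(4 6 7)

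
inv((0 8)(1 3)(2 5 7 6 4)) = (0 8)(1 3)(2 4 6 7 5)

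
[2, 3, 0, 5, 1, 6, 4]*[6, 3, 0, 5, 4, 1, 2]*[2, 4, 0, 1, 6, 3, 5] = [2, 3, 5, 4, 1, 0, 6]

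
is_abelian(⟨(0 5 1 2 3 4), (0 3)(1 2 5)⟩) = no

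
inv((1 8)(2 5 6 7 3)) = (1 8)(2 3 7 6 5)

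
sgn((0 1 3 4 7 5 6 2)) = -1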